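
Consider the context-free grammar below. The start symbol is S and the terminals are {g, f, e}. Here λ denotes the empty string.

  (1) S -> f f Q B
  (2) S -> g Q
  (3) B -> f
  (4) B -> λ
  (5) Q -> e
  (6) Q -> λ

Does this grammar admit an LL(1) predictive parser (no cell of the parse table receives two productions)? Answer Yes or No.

FIRST(S) = {f, g}
FIRST(B) = {λ, f}
FIRST(Q) = {λ, e}
FOLLOW(S) = {$}
FOLLOW(B) = {$}
FOLLOW(Q) = {$, f}
Each cell of M receives at most one production.

Yes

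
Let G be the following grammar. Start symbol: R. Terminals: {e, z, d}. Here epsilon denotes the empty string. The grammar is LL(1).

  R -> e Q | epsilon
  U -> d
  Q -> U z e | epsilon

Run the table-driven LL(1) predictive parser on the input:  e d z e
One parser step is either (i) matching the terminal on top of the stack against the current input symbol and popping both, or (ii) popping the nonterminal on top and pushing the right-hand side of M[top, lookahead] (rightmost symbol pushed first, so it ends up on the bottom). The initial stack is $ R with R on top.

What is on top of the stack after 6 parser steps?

e

     Stack    Input      Action
  1  $ R      e d z e $  expand R -> e Q
  2  $ Q e    e d z e $  match e
  3  $ Q      d z e $    expand Q -> U z e
  4  $ e z U  d z e $    expand U -> d
  5  $ e z d  d z e $    match d
  6  $ e z    z e $      match z
Stack after step 6: $ e (top = e).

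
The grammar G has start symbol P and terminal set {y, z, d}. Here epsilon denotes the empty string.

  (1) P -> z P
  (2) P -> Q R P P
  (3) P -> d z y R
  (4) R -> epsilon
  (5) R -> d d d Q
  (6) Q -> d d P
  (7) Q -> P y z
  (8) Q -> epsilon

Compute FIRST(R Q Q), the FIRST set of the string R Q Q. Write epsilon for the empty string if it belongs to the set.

FIRST(R) = {epsilon, d}
FIRST(P) = {d, z}  (via Q R P P)
FIRST(Q) = {epsilon, d, z}  (via P y z)
FIRST(R Q Q): take FIRST of each symbol in turn, carrying on past any symbol whose FIRST contains epsilon; result {epsilon, d, z}.

{epsilon, d, z}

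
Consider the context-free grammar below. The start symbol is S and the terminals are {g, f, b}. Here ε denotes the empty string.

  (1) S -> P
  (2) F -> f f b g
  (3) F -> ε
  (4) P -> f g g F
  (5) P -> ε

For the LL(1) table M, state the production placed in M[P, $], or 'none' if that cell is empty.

FIRST(F): from F->f f b g we get {f}; from F->ε we get {ε}. So FIRST(F) = {ε, f}.
FIRST(P): from P->f g g F we get {f}; from P->ε we get {ε}. So FIRST(P) = {ε, f}.
FIRST(S): from S->P we get {ε, f}. So FIRST(S) = {ε, f}.
FOLLOW(S) includes $ since S is the start symbol.
FOLLOW(S): S appears on no right-hand side. Thus FOLLOW(S) = {$}.
FOLLOW(P): in S->P, the suffix after P is empty, so FOLLOW(P) ⊇ FOLLOW(S) = {$}. Thus FOLLOW(P) = {$}.
For P -> f g g F: FIRST(f g g F) = {f}, so it goes in M[P, t] for t ∈ {f}.
For P -> ε: FIRST(ε) = {ε}, so it goes in M[P, t] for t ∈ {}; since ε ∈ FIRST, also for every t ∈ FOLLOW(P) = {$}.

P -> ε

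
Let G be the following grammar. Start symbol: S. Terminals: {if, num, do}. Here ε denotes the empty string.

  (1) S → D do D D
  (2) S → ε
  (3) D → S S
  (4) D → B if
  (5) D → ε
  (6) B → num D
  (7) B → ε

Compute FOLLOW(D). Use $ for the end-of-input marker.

FIRST(B) = {ε, num}
FIRST(S) = {ε, do, if, num}  (via D do D D)
FIRST(D) = {ε, do, if, num}  (via S S, B if)
FOLLOW(S) includes $ since S is the start symbol.
FOLLOW(B): in D→B if, B is followed by if with FIRST {if}. Thus FOLLOW(B) = {if}.
FOLLOW(S): in D→S S (occurrence 1), S is followed by S with FIRST {ε, do, if, num}; in D→S S (occurrence 1), the suffix after S is nullable, so FOLLOW(S) ⊇ FOLLOW(D) = {$, do, if, num}; in D→S S (occurrence 2), the suffix after S is empty, so FOLLOW(S) ⊇ FOLLOW(D) = {$, do, if, num}. Thus FOLLOW(S) = {$, do, if, num}.
FOLLOW(D): in S→D do D D (occurrence 1), D is followed by do D D with FIRST {do}; in S→D do D D (occurrence 2), D is followed by D with FIRST {ε, do, if, num}; in S→D do D D (occurrence 2), the suffix after D is nullable, so FOLLOW(D) ⊇ FOLLOW(S) = {$, do, if, num}; in S→D do D D (occurrence 3), the suffix after D is empty, so FOLLOW(D) ⊇ FOLLOW(S) = {$, do, if, num}; in B→num D, the suffix after D is empty, so FOLLOW(D) ⊇ FOLLOW(B) = {if}. Thus FOLLOW(D) = {$, do, if, num}.

{$, do, if, num}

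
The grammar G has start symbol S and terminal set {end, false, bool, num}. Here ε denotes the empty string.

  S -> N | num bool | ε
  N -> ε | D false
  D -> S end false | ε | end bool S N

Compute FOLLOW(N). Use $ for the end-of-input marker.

{$, end, false, num}

FIRST(S): from S->N we get {ε, end, false, num}; from S->num bool we get {num}; from S->ε we get {ε}. So FIRST(S) = {ε, end, false, num}.
FIRST(D): from D->S end false we get {end, false, num}; from D->ε we get {ε}; from D->end bool S N we get {end}. So FIRST(D) = {ε, end, false, num}.
FIRST(N): from N->ε we get {ε}; from N->D false we get {end, false, num}. So FIRST(N) = {ε, end, false, num}.
FOLLOW(S) includes $ since S is the start symbol.
FOLLOW(D): in N->D false, D is followed by false with FIRST {false}. Thus FOLLOW(D) = {false}.
FOLLOW(S): in D->S end false, S is followed by end false with FIRST {end}; in D->end bool S N, S is followed by N with FIRST {ε, end, false, num}; in D->end bool S N, the suffix after S is nullable, so FOLLOW(S) ⊇ FOLLOW(D) = {false}. Thus FOLLOW(S) = {$, end, false, num}.
FOLLOW(N): in S->N, the suffix after N is empty, so FOLLOW(N) ⊇ FOLLOW(S) = {$, end, false, num}; in D->end bool S N, the suffix after N is empty, so FOLLOW(N) ⊇ FOLLOW(D) = {false}. Thus FOLLOW(N) = {$, end, false, num}.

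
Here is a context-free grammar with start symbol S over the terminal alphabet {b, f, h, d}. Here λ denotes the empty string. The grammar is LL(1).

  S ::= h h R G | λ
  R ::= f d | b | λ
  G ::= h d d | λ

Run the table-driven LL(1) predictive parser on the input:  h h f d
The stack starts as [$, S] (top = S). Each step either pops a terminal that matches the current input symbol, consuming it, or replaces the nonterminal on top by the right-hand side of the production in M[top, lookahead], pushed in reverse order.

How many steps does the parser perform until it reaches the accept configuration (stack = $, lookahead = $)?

     Stack      Input      Action
  1  $ S        h h f d $  expand S ::= h h R G
  2  $ G R h h  h h f d $  match h
  3  $ G R h    h f d $    match h
  4  $ G R      f d $      expand R ::= f d
  5  $ G d f    f d $      match f
  6  $ G d      d $        match d
  7  $ G        $          expand G ::= λ
Accept reached after 7 steps.

7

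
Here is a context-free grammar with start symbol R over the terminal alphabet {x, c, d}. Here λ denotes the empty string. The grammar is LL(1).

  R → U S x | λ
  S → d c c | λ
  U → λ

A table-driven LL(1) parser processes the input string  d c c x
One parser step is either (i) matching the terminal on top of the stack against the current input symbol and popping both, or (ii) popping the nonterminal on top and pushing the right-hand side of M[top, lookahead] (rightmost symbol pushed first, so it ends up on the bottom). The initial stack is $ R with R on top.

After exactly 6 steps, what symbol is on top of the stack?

step 1: stack=$ R  input=d c c x $  — expand R → U S x
step 2: stack=$ x S U  input=d c c x $  — expand U → λ
step 3: stack=$ x S  input=d c c x $  — expand S → d c c
step 4: stack=$ x c c d  input=d c c x $  — match d
step 5: stack=$ x c c  input=c c x $  — match c
step 6: stack=$ x c  input=c x $  — match c
Stack after step 6: $ x (top = x).

x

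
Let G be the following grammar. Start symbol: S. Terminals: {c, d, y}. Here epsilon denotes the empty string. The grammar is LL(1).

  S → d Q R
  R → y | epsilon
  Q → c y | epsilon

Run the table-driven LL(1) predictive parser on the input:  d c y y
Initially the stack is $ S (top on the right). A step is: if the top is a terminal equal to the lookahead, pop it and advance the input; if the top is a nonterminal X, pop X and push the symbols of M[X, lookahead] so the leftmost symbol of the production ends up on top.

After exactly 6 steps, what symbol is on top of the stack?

step 1: stack=$ S  input=d c y y $  — expand S → d Q R
step 2: stack=$ R Q d  input=d c y y $  — match d
step 3: stack=$ R Q  input=c y y $  — expand Q → c y
step 4: stack=$ R y c  input=c y y $  — match c
step 5: stack=$ R y  input=y y $  — match y
step 6: stack=$ R  input=y $  — expand R → y
Stack after step 6: $ y (top = y).

y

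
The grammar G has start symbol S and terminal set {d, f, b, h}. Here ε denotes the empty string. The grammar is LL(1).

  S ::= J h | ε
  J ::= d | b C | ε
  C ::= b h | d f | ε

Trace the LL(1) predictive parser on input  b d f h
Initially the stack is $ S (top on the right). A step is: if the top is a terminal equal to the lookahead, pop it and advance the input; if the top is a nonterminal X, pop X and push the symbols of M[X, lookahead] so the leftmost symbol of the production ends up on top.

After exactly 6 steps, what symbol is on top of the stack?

step 1: stack=$ S  input=b d f h $  — expand S ::= J h
step 2: stack=$ h J  input=b d f h $  — expand J ::= b C
step 3: stack=$ h C b  input=b d f h $  — match b
step 4: stack=$ h C  input=d f h $  — expand C ::= d f
step 5: stack=$ h f d  input=d f h $  — match d
step 6: stack=$ h f  input=f h $  — match f
Stack after step 6: $ h (top = h).

h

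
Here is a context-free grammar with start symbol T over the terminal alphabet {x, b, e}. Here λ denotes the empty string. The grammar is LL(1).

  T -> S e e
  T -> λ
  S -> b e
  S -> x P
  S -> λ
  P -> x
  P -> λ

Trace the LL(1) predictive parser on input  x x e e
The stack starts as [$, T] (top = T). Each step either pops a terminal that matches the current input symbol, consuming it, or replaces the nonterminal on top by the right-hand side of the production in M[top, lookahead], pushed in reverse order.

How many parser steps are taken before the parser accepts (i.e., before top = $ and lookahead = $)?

7

     Stack      Input      Action
  1  $ T        x x e e $  expand T -> S e e
  2  $ e e S    x x e e $  expand S -> x P
  3  $ e e P x  x x e e $  match x
  4  $ e e P    x e e $    expand P -> x
  5  $ e e x    x e e $    match x
  6  $ e e      e e $      match e
  7  $ e        e $        match e
Accept reached after 7 steps.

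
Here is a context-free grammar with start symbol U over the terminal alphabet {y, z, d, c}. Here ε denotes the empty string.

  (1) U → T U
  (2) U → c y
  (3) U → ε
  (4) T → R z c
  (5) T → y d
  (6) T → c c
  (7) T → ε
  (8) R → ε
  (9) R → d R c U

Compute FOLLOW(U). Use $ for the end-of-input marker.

{$, c, z}

FIRST(R): from R→ε we get {ε}; from R→d R c U we get {d}. So FIRST(R) = {ε, d}.
FIRST(T): from T→R z c we get {d, z}; from T→y d we get {y}; from T→c c we get {c}; from T→ε we get {ε}. So FIRST(T) = {ε, c, d, y, z}.
FIRST(U): from U→T U we get {ε, c, d, y, z}; from U→c y we get {c}; from U→ε we get {ε}. So FIRST(U) = {ε, c, d, y, z}.
FOLLOW(U) includes $ since U is the start symbol.
FOLLOW(R): in T→R z c, R is followed by z c with FIRST {z}; in R→d R c U, R is followed by c U with FIRST {c}. Thus FOLLOW(R) = {c, z}.
FOLLOW(U): in U→T U, the suffix after U is empty (adds nothing new); in R→d R c U, the suffix after U is empty, so FOLLOW(U) ⊇ FOLLOW(R) = {c, z}. Thus FOLLOW(U) = {$, c, z}.
FOLLOW(T): in U→T U, T is followed by U with FIRST {ε, c, d, y, z}; in U→T U, the suffix after T is nullable, so FOLLOW(T) ⊇ FOLLOW(U) = {$, c, z}. Thus FOLLOW(T) = {$, c, d, y, z}.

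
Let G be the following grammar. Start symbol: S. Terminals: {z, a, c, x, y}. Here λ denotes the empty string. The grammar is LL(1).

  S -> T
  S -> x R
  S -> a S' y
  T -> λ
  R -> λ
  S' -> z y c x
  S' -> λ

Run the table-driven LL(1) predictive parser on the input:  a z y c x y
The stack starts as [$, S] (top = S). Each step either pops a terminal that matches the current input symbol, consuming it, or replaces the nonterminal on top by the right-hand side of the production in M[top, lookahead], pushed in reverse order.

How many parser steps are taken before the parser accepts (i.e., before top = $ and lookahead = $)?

8

step 1: stack=$ S  input=a z y c x y $  — expand S -> a S' y
step 2: stack=$ y S' a  input=a z y c x y $  — match a
step 3: stack=$ y S'  input=z y c x y $  — expand S' -> z y c x
step 4: stack=$ y x c y z  input=z y c x y $  — match z
step 5: stack=$ y x c y  input=y c x y $  — match y
step 6: stack=$ y x c  input=c x y $  — match c
step 7: stack=$ y x  input=x y $  — match x
step 8: stack=$ y  input=y $  — match y
Accept reached after 8 steps.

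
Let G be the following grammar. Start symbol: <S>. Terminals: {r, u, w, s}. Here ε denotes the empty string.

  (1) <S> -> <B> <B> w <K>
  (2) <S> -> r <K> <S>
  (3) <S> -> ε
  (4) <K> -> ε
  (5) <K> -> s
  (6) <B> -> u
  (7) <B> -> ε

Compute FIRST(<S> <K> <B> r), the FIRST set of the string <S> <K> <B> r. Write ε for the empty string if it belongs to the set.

FIRST(<K>): from <K>->ε we get {ε}; from <K>->s we get {s}. So FIRST(<K>) = {ε, s}.
FIRST(<B>): from <B>->u we get {u}; from <B>->ε we get {ε}. So FIRST(<B>) = {ε, u}.
FIRST(<S>): from <S>-><B> <B> w <K> we get {u, w}; from <S>->r <K> <S> we get {r}; from <S>->ε we get {ε}. So FIRST(<S>) = {ε, r, u, w}.
FIRST(<S> <K> <B> r): take FIRST of each symbol in turn, carrying on past any symbol whose FIRST contains ε; result {r, s, u, w}.

{r, s, u, w}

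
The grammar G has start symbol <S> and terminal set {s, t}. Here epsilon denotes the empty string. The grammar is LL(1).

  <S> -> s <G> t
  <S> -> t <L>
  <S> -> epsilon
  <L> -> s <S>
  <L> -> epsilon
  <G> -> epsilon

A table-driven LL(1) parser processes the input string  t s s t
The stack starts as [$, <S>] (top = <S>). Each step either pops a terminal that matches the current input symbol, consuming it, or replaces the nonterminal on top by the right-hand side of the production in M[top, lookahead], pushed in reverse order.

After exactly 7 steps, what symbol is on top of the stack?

t

     Stack      Input      Action
  1  $ <S>      t s s t $  expand <S> -> t <L>
  2  $ <L> t    t s s t $  match t
  3  $ <L>      s s t $    expand <L> -> s <S>
  4  $ <S> s    s s t $    match s
  5  $ <S>      s t $      expand <S> -> s <G> t
  6  $ t <G> s  s t $      match s
  7  $ t <G>    t $        expand <G> -> epsilon
Stack after step 7: $ t (top = t).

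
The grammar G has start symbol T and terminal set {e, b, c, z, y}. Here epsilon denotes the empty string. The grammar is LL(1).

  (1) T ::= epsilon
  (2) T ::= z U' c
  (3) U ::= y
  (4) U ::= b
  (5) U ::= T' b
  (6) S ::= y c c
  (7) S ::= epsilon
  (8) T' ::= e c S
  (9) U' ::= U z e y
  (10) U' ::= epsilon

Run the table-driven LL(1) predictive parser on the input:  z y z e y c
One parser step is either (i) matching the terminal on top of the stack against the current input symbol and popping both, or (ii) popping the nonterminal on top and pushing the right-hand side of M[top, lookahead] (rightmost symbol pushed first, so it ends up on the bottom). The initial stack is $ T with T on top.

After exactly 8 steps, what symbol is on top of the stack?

c

     Stack        Input          Action
  1  $ T          z y z e y c $  expand T ::= z U' c
  2  $ c U' z     z y z e y c $  match z
  3  $ c U'       y z e y c $    expand U' ::= U z e y
  4  $ c y e z U  y z e y c $    expand U ::= y
  5  $ c y e z y  y z e y c $    match y
  6  $ c y e z    z e y c $      match z
  7  $ c y e      e y c $        match e
  8  $ c y        y c $          match y
Stack after step 8: $ c (top = c).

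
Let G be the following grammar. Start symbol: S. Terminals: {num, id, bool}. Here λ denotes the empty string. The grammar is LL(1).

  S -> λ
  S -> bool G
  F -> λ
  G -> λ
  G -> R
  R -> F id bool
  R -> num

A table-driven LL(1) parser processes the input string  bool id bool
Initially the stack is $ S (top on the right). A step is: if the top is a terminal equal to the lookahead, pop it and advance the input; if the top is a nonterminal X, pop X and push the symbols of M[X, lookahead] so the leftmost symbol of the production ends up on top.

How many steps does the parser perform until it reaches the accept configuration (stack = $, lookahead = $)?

step 1: stack=$ S  input=bool id bool $  — expand S -> bool G
step 2: stack=$ G bool  input=bool id bool $  — match bool
step 3: stack=$ G  input=id bool $  — expand G -> R
step 4: stack=$ R  input=id bool $  — expand R -> F id bool
step 5: stack=$ bool id F  input=id bool $  — expand F -> λ
step 6: stack=$ bool id  input=id bool $  — match id
step 7: stack=$ bool  input=bool $  — match bool
Accept reached after 7 steps.

7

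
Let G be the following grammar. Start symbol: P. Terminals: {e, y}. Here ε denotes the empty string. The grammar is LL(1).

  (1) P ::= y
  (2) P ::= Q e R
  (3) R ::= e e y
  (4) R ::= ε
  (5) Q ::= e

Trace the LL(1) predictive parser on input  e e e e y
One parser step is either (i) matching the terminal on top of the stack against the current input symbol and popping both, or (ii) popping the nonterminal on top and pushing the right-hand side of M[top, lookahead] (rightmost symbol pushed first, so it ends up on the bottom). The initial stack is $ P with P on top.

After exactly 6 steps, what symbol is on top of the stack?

e

step 1: stack=$ P  input=e e e e y $  — expand P ::= Q e R
step 2: stack=$ R e Q  input=e e e e y $  — expand Q ::= e
step 3: stack=$ R e e  input=e e e e y $  — match e
step 4: stack=$ R e  input=e e e y $  — match e
step 5: stack=$ R  input=e e y $  — expand R ::= e e y
step 6: stack=$ y e e  input=e e y $  — match e
Stack after step 6: $ y e (top = e).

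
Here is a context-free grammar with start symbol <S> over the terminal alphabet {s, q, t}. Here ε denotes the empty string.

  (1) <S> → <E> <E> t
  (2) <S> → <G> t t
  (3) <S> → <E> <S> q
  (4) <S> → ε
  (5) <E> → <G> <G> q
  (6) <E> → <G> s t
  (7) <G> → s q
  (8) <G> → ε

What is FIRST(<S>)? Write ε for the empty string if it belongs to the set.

FIRST(<G>) = {ε, s}
FIRST(<E>) = {q, s}  (via <G> <G> q, <G> s t)
FIRST(<S>) = {ε, q, s, t}  (via <E> <E> t, <G> t t, <E> <S> q)

{ε, q, s, t}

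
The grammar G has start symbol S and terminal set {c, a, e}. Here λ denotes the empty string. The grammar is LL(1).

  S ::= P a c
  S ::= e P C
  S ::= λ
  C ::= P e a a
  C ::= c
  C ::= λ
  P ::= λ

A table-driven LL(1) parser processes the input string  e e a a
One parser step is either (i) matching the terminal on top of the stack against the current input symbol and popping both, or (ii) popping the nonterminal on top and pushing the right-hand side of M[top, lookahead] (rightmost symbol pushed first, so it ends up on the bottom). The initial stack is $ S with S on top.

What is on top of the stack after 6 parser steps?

     Stack      Input      Action
  1  $ S        e e a a $  expand S ::= e P C
  2  $ C P e    e e a a $  match e
  3  $ C P      e a a $    expand P ::= λ
  4  $ C        e a a $    expand C ::= P e a a
  5  $ a a e P  e a a $    expand P ::= λ
  6  $ a a e    e a a $    match e
Stack after step 6: $ a a (top = a).

a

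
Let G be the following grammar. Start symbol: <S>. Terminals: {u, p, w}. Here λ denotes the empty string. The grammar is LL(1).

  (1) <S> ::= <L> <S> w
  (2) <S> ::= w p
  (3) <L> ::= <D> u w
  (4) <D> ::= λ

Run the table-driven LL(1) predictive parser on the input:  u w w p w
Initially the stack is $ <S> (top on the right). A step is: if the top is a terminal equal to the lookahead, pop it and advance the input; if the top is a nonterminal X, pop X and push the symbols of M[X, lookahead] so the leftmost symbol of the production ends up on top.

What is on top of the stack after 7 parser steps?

step 1: stack=$ <S>  input=u w w p w $  — expand <S> ::= <L> <S> w
step 2: stack=$ w <S> <L>  input=u w w p w $  — expand <L> ::= <D> u w
step 3: stack=$ w <S> w u <D>  input=u w w p w $  — expand <D> ::= λ
step 4: stack=$ w <S> w u  input=u w w p w $  — match u
step 5: stack=$ w <S> w  input=w w p w $  — match w
step 6: stack=$ w <S>  input=w p w $  — expand <S> ::= w p
step 7: stack=$ w p w  input=w p w $  — match w
Stack after step 7: $ w p (top = p).

p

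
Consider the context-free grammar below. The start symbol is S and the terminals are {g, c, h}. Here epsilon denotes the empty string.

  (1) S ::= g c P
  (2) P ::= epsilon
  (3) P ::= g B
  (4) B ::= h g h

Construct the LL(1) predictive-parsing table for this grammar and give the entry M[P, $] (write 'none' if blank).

FIRST(S) = {g}
FIRST(P) = {epsilon, g}
FIRST(B) = {h}
FOLLOW(S) includes $ since S is the start symbol.
FOLLOW(S): S appears on no right-hand side. Thus FOLLOW(S) = {$}.
FOLLOW(P): in S::=g c P, the suffix after P is empty, so FOLLOW(P) ⊇ FOLLOW(S) = {$}. Thus FOLLOW(P) = {$}.
For P ::= epsilon: FIRST(epsilon) = {epsilon}, so it goes in M[P, t] for t ∈ {}; since epsilon ∈ FIRST, also for every t ∈ FOLLOW(P) = {$}.
For P ::= g B: FIRST(g B) = {g}, so it goes in M[P, t] for t ∈ {g}.

P ::= epsilon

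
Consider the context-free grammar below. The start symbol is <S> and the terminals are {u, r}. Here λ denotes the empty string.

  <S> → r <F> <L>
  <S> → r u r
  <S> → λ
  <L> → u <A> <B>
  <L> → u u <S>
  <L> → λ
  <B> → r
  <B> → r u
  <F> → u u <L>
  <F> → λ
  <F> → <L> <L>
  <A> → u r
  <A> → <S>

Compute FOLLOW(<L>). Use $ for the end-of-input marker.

{$, r, u}

FIRST(<S>): from <S>→r <F> <L> we get {r}; from <S>→r u r we get {r}; from <S>→λ we get {λ}. So FIRST(<S>) = {λ, r}.
FIRST(<L>): from <L>→u <A> <B> we get {u}; from <L>→u u <S> we get {u}; from <L>→λ we get {λ}. So FIRST(<L>) = {λ, u}.
FIRST(<B>): from <B>→r we get {r}; from <B>→r u we get {r}. So FIRST(<B>) = {r}.
FIRST(<F>): from <F>→u u <L> we get {u}; from <F>→λ we get {λ}; from <F>→<L> <L> we get {λ, u}. So FIRST(<F>) = {λ, u}.
FIRST(<A>): from <A>→u r we get {u}; from <A>→<S> we get {λ, r}. So FIRST(<A>) = {λ, r, u}.
FOLLOW(<S>) includes $ since <S> is the start symbol.
FOLLOW(<A>): in <L>→u <A> <B>, <A> is followed by <B> with FIRST {r}. Thus FOLLOW(<A>) = {r}.
FOLLOW(<S>): in <L>→u u <S>, the suffix after <S> is empty, so FOLLOW(<S>) ⊇ FOLLOW(<L>) = {$, r, u}; in <A>→<S>, the suffix after <S> is empty, so FOLLOW(<S>) ⊇ FOLLOW(<A>) = {r}. Thus FOLLOW(<S>) = {$, r, u}.
FOLLOW(<F>): in <S>→r <F> <L>, <F> is followed by <L> with FIRST {λ, u}; in <S>→r <F> <L>, the suffix after <F> is nullable, so FOLLOW(<F>) ⊇ FOLLOW(<S>) = {$, r, u}. Thus FOLLOW(<F>) = {$, r, u}.
FOLLOW(<L>): in <S>→r <F> <L>, the suffix after <L> is empty, so FOLLOW(<L>) ⊇ FOLLOW(<S>) = {$, r, u}; in <F>→u u <L>, the suffix after <L> is empty, so FOLLOW(<L>) ⊇ FOLLOW(<F>) = {$, r, u}; in <F>→<L> <L> (occurrence 1), <L> is followed by <L> with FIRST {λ, u}; in <F>→<L> <L> (occurrence 1), the suffix after <L> is nullable, so FOLLOW(<L>) ⊇ FOLLOW(<F>) = {$, r, u}; in <F>→<L> <L> (occurrence 2), the suffix after <L> is empty, so FOLLOW(<L>) ⊇ FOLLOW(<F>) = {$, r, u}. Thus FOLLOW(<L>) = {$, r, u}.
FOLLOW(<B>): in <L>→u <A> <B>, the suffix after <B> is empty, so FOLLOW(<B>) ⊇ FOLLOW(<L>) = {$, r, u}. Thus FOLLOW(<B>) = {$, r, u}.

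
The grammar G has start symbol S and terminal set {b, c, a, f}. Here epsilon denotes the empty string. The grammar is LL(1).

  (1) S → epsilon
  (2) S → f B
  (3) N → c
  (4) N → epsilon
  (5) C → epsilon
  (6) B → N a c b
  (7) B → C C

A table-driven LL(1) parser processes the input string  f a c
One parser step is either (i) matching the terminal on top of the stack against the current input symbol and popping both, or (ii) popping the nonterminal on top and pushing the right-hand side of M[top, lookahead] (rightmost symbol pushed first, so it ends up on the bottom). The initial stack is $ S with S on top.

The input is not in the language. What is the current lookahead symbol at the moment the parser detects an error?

     Stack      Input    Action
  1  $ S        f a c $  expand S → f B
  2  $ B f      f a c $  match f
  3  $ B        a c $    expand B → N a c b
  4  $ b c a N  a c $    expand N → epsilon
  5  $ b c a    a c $    match a
  6  $ b c      c $      match c
  7  $ b        $        error: top is terminal b but lookahead is $

$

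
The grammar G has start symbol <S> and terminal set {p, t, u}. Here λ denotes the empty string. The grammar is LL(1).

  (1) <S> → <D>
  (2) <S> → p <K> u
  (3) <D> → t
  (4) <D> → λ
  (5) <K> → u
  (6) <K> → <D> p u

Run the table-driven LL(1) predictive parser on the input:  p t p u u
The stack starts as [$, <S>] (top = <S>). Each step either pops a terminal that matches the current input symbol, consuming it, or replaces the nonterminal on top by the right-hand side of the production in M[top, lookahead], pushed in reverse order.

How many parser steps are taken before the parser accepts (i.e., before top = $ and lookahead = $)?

8

     Stack        Input        Action
  1  $ <S>        p t p u u $  expand <S> → p <K> u
  2  $ u <K> p    p t p u u $  match p
  3  $ u <K>      t p u u $    expand <K> → <D> p u
  4  $ u u p <D>  t p u u $    expand <D> → t
  5  $ u u p t    t p u u $    match t
  6  $ u u p      p u u $      match p
  7  $ u u        u u $        match u
  8  $ u          u $          match u
Accept reached after 8 steps.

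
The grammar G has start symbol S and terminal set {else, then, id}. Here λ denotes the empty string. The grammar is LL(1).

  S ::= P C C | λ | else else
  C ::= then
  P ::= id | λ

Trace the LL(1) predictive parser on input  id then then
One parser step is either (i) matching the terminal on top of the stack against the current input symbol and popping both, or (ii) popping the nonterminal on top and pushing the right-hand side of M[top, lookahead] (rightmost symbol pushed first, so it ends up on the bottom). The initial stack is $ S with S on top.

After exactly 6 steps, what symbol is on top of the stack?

     Stack     Input           Action
  1  $ S       id then then $  expand S ::= P C C
  2  $ C C P   id then then $  expand P ::= id
  3  $ C C id  id then then $  match id
  4  $ C C     then then $     expand C ::= then
  5  $ C then  then then $     match then
  6  $ C       then $          expand C ::= then
Stack after step 6: $ then (top = then).

then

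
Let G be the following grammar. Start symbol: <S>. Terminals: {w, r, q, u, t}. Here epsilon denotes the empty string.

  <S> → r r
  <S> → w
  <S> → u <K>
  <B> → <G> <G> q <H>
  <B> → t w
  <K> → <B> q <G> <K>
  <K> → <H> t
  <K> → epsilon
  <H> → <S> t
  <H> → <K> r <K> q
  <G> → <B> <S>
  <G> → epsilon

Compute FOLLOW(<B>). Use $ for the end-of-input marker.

FIRST(<S>): from <S>→r r we get {r}; from <S>→w we get {w}; from <S>→u <K> we get {u}. So FIRST(<S>) = {r, u, w}.
FIRST(<B>): from <B>→<G> <G> q <H> we get {q, t}; from <B>→t w we get {t}. So FIRST(<B>) = {q, t}.
FIRST(<G>): from <G>→<B> <S> we get {q, t}; from <G>→epsilon we get {epsilon}. So FIRST(<G>) = {epsilon, q, t}.
FIRST(<K>): from <K>→<B> q <G> <K> we get {q, t}; from <K>→<H> t we get {q, r, t, u, w}; from <K>→epsilon we get {epsilon}. So FIRST(<K>) = {epsilon, q, r, t, u, w}.
FIRST(<H>): from <H>→<S> t we get {r, u, w}; from <H>→<K> r <K> q we get {q, r, t, u, w}. So FIRST(<H>) = {q, r, t, u, w}.
FOLLOW(<S>) includes $ since <S> is the start symbol.
FOLLOW(<B>): in <K>→<B> q <G> <K>, <B> is followed by q <G> <K> with FIRST {q}; in <G>→<B> <S>, <B> is followed by <S> with FIRST {r, u, w}. Thus FOLLOW(<B>) = {q, r, u, w}.
FOLLOW(<H>): in <B>→<G> <G> q <H>, the suffix after <H> is empty, so FOLLOW(<H>) ⊇ FOLLOW(<B>) = {q, r, u, w}; in <K>→<H> t, <H> is followed by t with FIRST {t}. Thus FOLLOW(<H>) = {q, r, t, u, w}.
FOLLOW(<S>): in <H>→<S> t, <S> is followed by t with FIRST {t}; in <G>→<B> <S>, the suffix after <S> is empty, so FOLLOW(<S>) ⊇ FOLLOW(<G>) = {$, q, r, t, u, w}. Thus FOLLOW(<S>) = {$, q, r, t, u, w}.
FOLLOW(<K>): in <S>→u <K>, the suffix after <K> is empty, so FOLLOW(<K>) ⊇ FOLLOW(<S>) = {$, q, r, t, u, w}; in <K>→<B> q <G> <K>, the suffix after <K> is empty (adds nothing new); in <H>→<K> r <K> q (occurrence 1), <K> is followed by r <K> q with FIRST {r}; in <H>→<K> r <K> q (occurrence 2), <K> is followed by q with FIRST {q}. Thus FOLLOW(<K>) = {$, q, r, t, u, w}.
FOLLOW(<G>): in <B>→<G> <G> q <H> (occurrence 1), <G> is followed by <G> q <H> with FIRST {q, t}; in <B>→<G> <G> q <H> (occurrence 2), <G> is followed by q <H> with FIRST {q}; in <K>→<B> q <G> <K>, <G> is followed by <K> with FIRST {epsilon, q, r, t, u, w}; in <K>→<B> q <G> <K>, the suffix after <G> is nullable, so FOLLOW(<G>) ⊇ FOLLOW(<K>) = {$, q, r, t, u, w}. Thus FOLLOW(<G>) = {$, q, r, t, u, w}.

{q, r, u, w}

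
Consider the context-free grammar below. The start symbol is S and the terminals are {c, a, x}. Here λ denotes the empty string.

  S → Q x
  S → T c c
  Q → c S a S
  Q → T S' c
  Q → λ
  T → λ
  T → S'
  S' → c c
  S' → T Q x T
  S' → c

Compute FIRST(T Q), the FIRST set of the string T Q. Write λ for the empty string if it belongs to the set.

FIRST(S): from S→Q x we get {c, x}; from S→T c c we get {c, x}. So FIRST(S) = {c, x}.
FIRST(Q): from Q→c S a S we get {c}; from Q→T S' c we get {c, x}; from Q→λ we get {λ}. So FIRST(Q) = {λ, c, x}.
FIRST(T): from T→λ we get {λ}; from T→S' we get {c, x}. So FIRST(T) = {λ, c, x}.
FIRST(S'): from S'→c c we get {c}; from S'→T Q x T we get {c, x}; from S'→c we get {c}. So FIRST(S') = {c, x}.
FIRST(T Q): take FIRST of each symbol in turn, carrying on past any symbol whose FIRST contains λ; result {λ, c, x}.

{λ, c, x}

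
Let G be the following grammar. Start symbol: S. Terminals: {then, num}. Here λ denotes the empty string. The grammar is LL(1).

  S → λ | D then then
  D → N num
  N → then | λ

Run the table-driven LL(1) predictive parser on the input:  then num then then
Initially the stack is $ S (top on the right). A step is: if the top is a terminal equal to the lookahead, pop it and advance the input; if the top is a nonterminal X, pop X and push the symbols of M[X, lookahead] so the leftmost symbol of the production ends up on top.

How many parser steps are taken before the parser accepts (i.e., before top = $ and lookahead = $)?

     Stack                 Input                 Action
  1  $ S                   then num then then $  expand S → D then then
  2  $ then then D         then num then then $  expand D → N num
  3  $ then then num N     then num then then $  expand N → then
  4  $ then then num then  then num then then $  match then
  5  $ then then num       num then then $       match num
  6  $ then then           then then $           match then
  7  $ then                then $                match then
Accept reached after 7 steps.

7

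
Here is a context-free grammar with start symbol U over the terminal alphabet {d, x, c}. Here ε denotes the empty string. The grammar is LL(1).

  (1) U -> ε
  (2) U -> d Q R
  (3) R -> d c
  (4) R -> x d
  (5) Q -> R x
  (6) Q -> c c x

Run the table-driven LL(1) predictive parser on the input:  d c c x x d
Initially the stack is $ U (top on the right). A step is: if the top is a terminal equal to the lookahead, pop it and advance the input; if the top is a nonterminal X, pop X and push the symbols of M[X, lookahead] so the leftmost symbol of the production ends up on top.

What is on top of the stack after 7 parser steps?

     Stack      Input          Action
  1  $ U        d c c x x d $  expand U -> d Q R
  2  $ R Q d    d c c x x d $  match d
  3  $ R Q      c c x x d $    expand Q -> c c x
  4  $ R x c c  c c x x d $    match c
  5  $ R x c    c x x d $      match c
  6  $ R x      x x d $        match x
  7  $ R        x d $          expand R -> x d
Stack after step 7: $ d x (top = x).

x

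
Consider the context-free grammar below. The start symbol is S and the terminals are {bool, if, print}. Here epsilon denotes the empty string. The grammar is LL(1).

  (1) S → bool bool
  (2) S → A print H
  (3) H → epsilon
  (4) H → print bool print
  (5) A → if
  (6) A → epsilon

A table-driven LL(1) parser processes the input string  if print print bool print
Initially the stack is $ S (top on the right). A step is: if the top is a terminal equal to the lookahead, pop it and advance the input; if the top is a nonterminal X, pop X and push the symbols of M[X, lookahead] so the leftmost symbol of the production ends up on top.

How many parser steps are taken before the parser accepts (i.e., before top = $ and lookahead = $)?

8

     Stack               Input                        Action
  1  $ S                 if print print bool print $  expand S → A print H
  2  $ H print A         if print print bool print $  expand A → if
  3  $ H print if        if print print bool print $  match if
  4  $ H print           print print bool print $     match print
  5  $ H                 print bool print $           expand H → print bool print
  6  $ print bool print  print bool print $           match print
  7  $ print bool        bool print $                 match bool
  8  $ print             print $                      match print
Accept reached after 8 steps.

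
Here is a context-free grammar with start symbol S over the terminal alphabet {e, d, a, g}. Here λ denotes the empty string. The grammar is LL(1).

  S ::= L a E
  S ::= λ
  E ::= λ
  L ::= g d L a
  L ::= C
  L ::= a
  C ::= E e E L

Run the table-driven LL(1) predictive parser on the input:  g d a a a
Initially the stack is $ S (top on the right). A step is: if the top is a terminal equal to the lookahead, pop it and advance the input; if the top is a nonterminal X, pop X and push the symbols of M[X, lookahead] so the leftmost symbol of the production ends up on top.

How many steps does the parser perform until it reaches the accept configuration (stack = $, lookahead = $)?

     Stack          Input        Action
  1  $ S            g d a a a $  expand S ::= L a E
  2  $ E a L        g d a a a $  expand L ::= g d L a
  3  $ E a a L d g  g d a a a $  match g
  4  $ E a a L d    d a a a $    match d
  5  $ E a a L      a a a $      expand L ::= a
  6  $ E a a a      a a a $      match a
  7  $ E a a        a a $        match a
  8  $ E a          a $          match a
  9  $ E            $            expand E ::= λ
Accept reached after 9 steps.

9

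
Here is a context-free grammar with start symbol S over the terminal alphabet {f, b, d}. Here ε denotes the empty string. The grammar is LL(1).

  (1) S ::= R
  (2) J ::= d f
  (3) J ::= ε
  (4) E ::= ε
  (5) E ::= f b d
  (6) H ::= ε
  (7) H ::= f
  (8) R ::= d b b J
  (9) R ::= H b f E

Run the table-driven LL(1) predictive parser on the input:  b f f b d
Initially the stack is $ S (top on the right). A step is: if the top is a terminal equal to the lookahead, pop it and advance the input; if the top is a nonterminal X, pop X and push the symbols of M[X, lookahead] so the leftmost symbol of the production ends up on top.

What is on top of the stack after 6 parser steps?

f

     Stack      Input        Action
  1  $ S        b f f b d $  expand S ::= R
  2  $ R        b f f b d $  expand R ::= H b f E
  3  $ E f b H  b f f b d $  expand H ::= ε
  4  $ E f b    b f f b d $  match b
  5  $ E f      f f b d $    match f
  6  $ E        f b d $      expand E ::= f b d
Stack after step 6: $ d b f (top = f).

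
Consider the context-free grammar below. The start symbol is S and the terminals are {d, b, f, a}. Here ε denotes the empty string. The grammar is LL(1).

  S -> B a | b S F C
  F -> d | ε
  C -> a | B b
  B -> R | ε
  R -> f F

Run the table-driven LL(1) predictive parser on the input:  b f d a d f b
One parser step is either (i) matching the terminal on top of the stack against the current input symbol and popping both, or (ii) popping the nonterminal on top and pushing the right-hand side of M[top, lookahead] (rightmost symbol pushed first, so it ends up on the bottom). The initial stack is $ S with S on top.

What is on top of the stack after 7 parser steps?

d

step 1: stack=$ S  input=b f d a d f b $  — expand S -> b S F C
step 2: stack=$ C F S b  input=b f d a d f b $  — match b
step 3: stack=$ C F S  input=f d a d f b $  — expand S -> B a
step 4: stack=$ C F a B  input=f d a d f b $  — expand B -> R
step 5: stack=$ C F a R  input=f d a d f b $  — expand R -> f F
step 6: stack=$ C F a F f  input=f d a d f b $  — match f
step 7: stack=$ C F a F  input=d a d f b $  — expand F -> d
Stack after step 7: $ C F a d (top = d).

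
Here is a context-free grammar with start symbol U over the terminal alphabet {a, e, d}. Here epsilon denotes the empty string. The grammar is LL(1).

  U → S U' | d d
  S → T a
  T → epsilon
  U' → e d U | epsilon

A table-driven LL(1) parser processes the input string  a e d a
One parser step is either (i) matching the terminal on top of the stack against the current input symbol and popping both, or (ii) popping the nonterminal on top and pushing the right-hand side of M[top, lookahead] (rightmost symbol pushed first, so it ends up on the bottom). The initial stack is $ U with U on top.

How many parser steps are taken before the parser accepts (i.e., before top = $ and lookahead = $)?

step 1: stack=$ U  input=a e d a $  — expand U → S U'
step 2: stack=$ U' S  input=a e d a $  — expand S → T a
step 3: stack=$ U' a T  input=a e d a $  — expand T → epsilon
step 4: stack=$ U' a  input=a e d a $  — match a
step 5: stack=$ U'  input=e d a $  — expand U' → e d U
step 6: stack=$ U d e  input=e d a $  — match e
step 7: stack=$ U d  input=d a $  — match d
step 8: stack=$ U  input=a $  — expand U → S U'
step 9: stack=$ U' S  input=a $  — expand S → T a
step 10: stack=$ U' a T  input=a $  — expand T → epsilon
step 11: stack=$ U' a  input=a $  — match a
step 12: stack=$ U'  input=$  — expand U' → epsilon
Accept reached after 12 steps.

12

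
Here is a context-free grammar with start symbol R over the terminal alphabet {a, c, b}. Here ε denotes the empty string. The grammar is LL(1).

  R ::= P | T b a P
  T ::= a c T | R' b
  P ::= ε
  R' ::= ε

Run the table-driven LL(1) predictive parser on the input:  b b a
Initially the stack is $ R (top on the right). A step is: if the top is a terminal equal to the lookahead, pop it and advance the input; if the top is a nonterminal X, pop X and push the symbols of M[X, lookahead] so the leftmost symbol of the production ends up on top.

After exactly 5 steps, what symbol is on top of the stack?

a

step 1: stack=$ R  input=b b a $  — expand R ::= T b a P
step 2: stack=$ P a b T  input=b b a $  — expand T ::= R' b
step 3: stack=$ P a b b R'  input=b b a $  — expand R' ::= ε
step 4: stack=$ P a b b  input=b b a $  — match b
step 5: stack=$ P a b  input=b a $  — match b
Stack after step 5: $ P a (top = a).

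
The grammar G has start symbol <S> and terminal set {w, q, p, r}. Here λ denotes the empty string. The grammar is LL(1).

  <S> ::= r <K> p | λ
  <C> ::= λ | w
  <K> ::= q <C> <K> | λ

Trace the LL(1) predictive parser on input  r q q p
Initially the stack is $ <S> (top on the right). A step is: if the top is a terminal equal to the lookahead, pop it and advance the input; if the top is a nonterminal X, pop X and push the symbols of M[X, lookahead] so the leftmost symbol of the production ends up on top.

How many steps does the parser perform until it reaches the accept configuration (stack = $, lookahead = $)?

      Stack          Input      Action
   1  $ <S>          r q q p $  expand <S> ::= r <K> p
   2  $ p <K> r      r q q p $  match r
   3  $ p <K>        q q p $    expand <K> ::= q <C> <K>
   4  $ p <K> <C> q  q q p $    match q
   5  $ p <K> <C>    q p $      expand <C> ::= λ
   6  $ p <K>        q p $      expand <K> ::= q <C> <K>
   7  $ p <K> <C> q  q p $      match q
   8  $ p <K> <C>    p $        expand <C> ::= λ
   9  $ p <K>        p $        expand <K> ::= λ
  10  $ p            p $        match p
Accept reached after 10 steps.

10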